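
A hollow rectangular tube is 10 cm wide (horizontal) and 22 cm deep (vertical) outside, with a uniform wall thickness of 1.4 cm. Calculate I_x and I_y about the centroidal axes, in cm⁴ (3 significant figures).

Decompose the section into non-overlapping parts with the origin at the bottom-left of its bounding rectangle.
Outer rectangle: 10 × 22, A = 220 cm², y = 11 cm, Ī = 8873.3 cm⁴.
Inner void (subtracted): 7.2 × 19.2, A = 138.24 cm², y = 11 cm, Ī = 4246.7 cm⁴.
By symmetry the centroid is at mid-height, ȳ = 11 cm.
All pieces are centred on the centroidal x-axis, so I = ΣĪ (holes subtracted) = 4626.6 cm⁴.
Repeating about the centroidal y-axis gives I_y = 1236.1 cm⁴.

I_x ≈ 4630 cm⁴, I_y ≈ 1240 cm⁴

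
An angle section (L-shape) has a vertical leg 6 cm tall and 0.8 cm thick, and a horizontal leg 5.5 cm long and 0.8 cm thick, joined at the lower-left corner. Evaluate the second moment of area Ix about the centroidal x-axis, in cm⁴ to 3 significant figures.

Ix ≈ 28.9 cm⁴

Decompose the section into non-overlapping parts with the origin at the bottom-left of its bounding rectangle.
Vertical leg: 0.8 × 6, A = 4.8 cm², y = 3 cm, Ī = 14.4 cm⁴.
Horizontal leg (remainder): 4.7 × 0.8, A = 3.76 cm², y = 0.4 cm, Ī = 0.20053 cm⁴.
Centroid: ȳ = ΣA·y / ΣA = 1.8579 cm.
Transfer each piece to the centroidal x-axis using Ī + A·d² with d = y − 1.8579:
  vertical leg: d = 1.1421 cm → contributes +20.661 cm⁴
  horizontal leg (remainder): d = -1.4579 cm → contributes +8.1928 cm⁴
Total I = 28.853 cm⁴.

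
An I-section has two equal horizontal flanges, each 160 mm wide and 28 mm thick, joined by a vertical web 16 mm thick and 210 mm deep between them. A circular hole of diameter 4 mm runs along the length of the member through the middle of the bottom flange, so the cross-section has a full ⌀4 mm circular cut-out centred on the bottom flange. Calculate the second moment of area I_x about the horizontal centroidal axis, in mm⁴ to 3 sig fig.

I_x ≈ 1.40 × 10⁸ mm⁴

Treat the section as a set of non-overlapping primitives; coordinates are from the bounding-box lower-left.
Bottom flange: 160 × 28, A = 4 480 mm², y = 14 mm, Ī = 292 693 mm⁴.
Web: 16 × 210, A = 3 360 mm², y = 133 mm, Ī = 12 348 000 mm⁴.
Top flange: 160 × 28, A = 4 480 mm², y = 252 mm, Ī = 292 693 mm⁴.
Hole (subtracted): ⌀4, A = 12.566 mm², y = 14 mm, Ī = 12.566 mm⁴.
Centroid: ȳ = ΣA·y / ΣA = 133.12 mm.
Transfer each piece to the horizontal centroidal axis using Ī + A·d² with d = y − 133.12:
  bottom flange: d = -119.12 mm → contributes +63 863 592 mm⁴
  web: d = -0.1215 mm → contributes +12 348 050 mm⁴
  top flange: d = 118.88 mm → contributes +63 604 487 mm⁴
  hole: d = -119.12 mm → contributes −178 329 mm⁴
Total I = 139 637 800 mm⁴.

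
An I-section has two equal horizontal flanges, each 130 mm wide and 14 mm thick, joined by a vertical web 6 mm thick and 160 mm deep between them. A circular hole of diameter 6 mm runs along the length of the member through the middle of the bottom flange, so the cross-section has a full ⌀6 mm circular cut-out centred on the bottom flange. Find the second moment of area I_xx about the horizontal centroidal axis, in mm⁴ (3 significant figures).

Break the section into simple shapes (no overlaps), measuring from the bottom-left corner of the bounding box.
Bottom flange: 130 × 14, A = 1 820 mm², y = 7 mm, Ī = 29 727 mm⁴.
Web: 6 × 160, A = 960 mm², y = 94 mm, Ī = 2 048 000 mm⁴.
Top flange: 130 × 14, A = 1 820 mm², y = 181 mm, Ī = 29 727 mm⁴.
Hole (subtracted): ⌀6, A = 28.274 mm², y = 7 mm, Ī = 63.617 mm⁴.
Centroid: ȳ = ΣA·y / ΣA = 94.538 mm.
Transfer each piece to the horizontal centroidal axis using Ī + A·d² with d = y − 94.538:
  bottom flange: d = -87.538 mm → contributes +13 976 227 mm⁴
  web: d = -0.53806 mm → contributes +2 048 278 mm⁴
  top flange: d = 86.462 mm → contributes +13 635 440 mm⁴
  hole: d = -87.538 mm → contributes −216 727 mm⁴
Total I = 29 443 218 mm⁴.

I_xx ≈ 2.94 × 10⁷ mm⁴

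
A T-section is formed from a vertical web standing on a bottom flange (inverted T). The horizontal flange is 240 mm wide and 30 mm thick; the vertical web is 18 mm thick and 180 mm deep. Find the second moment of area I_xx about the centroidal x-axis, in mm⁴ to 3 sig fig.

Break the section into simple shapes (no overlaps), measuring from the bottom-left corner of the bounding box.
Flange: 240 × 30, A = 7 200 mm², y = 15 mm, Ī = 540 000 mm⁴.
Web: 18 × 180, A = 3 240 mm², y = 120 mm, Ī = 8 748 000 mm⁴.
Centroid: ȳ = ΣA·y / ΣA = 47.586 mm.
Transfer each piece to the centroidal x-axis using Ī + A·d² with d = y − 47.586:
  flange: d = -32.586 mm → contributes +8 185 398 mm⁴
  web: d = 72.414 mm → contributes +25 737 774 mm⁴
Total I = 33 923 172 mm⁴.

I_xx ≈ 3.39 × 10⁷ mm⁴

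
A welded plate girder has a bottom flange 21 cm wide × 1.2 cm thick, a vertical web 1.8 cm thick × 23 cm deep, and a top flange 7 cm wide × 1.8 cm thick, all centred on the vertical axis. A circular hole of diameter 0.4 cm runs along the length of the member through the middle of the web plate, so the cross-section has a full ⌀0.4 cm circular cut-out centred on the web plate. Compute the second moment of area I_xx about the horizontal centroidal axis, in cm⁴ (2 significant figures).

Treat the section as a set of non-overlapping primitives; coordinates are from the bounding-box lower-left.
Bottom plate: 21 × 1.2, A = 25.2 cm², y = 0.6 cm, Ī = 3.024 cm⁴.
Web plate: 1.8 × 23, A = 41.4 cm², y = 12.7 cm, Ī = 1 825 cm⁴.
Top plate: 7 × 1.8, A = 12.6 cm², y = 25.1 cm, Ī = 3.402 cm⁴.
Hole (subtracted): ⌀0.4, A = 0.1257 cm², y = 12.7 cm, Ī = 0.001257 cm⁴.
Centroid: ȳ = ΣA·y / ΣA = 10.82 cm.
Transfer each piece to the horizontal centroidal axis using Ī + A·d² with d = y − 10.82:
  bottom plate: d = -10.22 cm → contributes +2 635 cm⁴
  web plate: d = 1.88 cm → contributes +1 971 cm⁴
  top plate: d = 14.28 cm → contributes +2 573 cm⁴
  hole: d = 1.88 cm → contributes −0.4455 cm⁴
Total I = 7 179 cm⁴.

I_xx ≈ 7200 cm⁴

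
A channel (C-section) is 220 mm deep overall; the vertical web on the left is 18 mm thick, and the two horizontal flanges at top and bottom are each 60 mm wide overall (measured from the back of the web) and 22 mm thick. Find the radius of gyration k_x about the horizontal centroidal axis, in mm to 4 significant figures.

Break the section into simple shapes (no overlaps), measuring from the bottom-left corner of the bounding box.
Web: 18 × 220, A = 3 960 mm², y = 110 mm, Ī = 15 972 000 mm⁴.
Top flange (beyond web): 42 × 22, A = 924 mm², y = 209 mm, Ī = 37 268 mm⁴.
Bottom flange (beyond web): 42 × 22, A = 924 mm², y = 11 mm, Ī = 37 268 mm⁴.
By symmetry the centroid is at mid-height, ȳ = 110 mm.
Transfer each piece to the horizontal centroidal axis using Ī + A·d² with d = y − 110:
  web: d = 0 mm → contributes +15 972 000 mm⁴
  top flange (beyond web): d = 99 mm → contributes +9 093 392 mm⁴
  bottom flange (beyond web): d = -99 mm → contributes +9 093 392 mm⁴
Total I = 34 158 784 mm⁴.
Radius of gyration: k = √(I/A) = √(34 158 784 / 5 808) = 76.6899 mm.

k_x ≈ 76.69 mm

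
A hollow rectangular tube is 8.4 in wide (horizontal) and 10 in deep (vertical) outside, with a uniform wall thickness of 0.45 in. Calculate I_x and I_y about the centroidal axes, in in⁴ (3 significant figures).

I_x ≈ 229 in⁴, I_y ≈ 174 in⁴

Treat the section as a set of non-overlapping primitives; coordinates are from the bounding-box lower-left.
Outer rectangle: 8.4 × 10, A = 84 in², y = 5 in, Ī = 700 in⁴.
Inner void (subtracted): 7.5 × 9.1, A = 68.25 in², y = 5 in, Ī = 470.98 in⁴.
By symmetry the centroid is at mid-height, ȳ = 5 in.
All pieces are centred on the centroidal x-axis, so I = ΣĪ (holes subtracted) = 229.02 in⁴.
Repeating about the centroidal y-axis gives I_y = 174 in⁴.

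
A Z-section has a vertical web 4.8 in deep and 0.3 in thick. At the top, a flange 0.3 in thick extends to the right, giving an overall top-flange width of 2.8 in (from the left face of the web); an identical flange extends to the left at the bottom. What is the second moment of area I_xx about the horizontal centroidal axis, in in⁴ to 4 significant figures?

Decompose the section into non-overlapping parts with the origin at the bottom-left of its bounding rectangle.
Web: 0.3 × 4.8, A = 1.44 in², y = 2.4 in, Ī = 2.7648 in⁴.
Top flange (beyond web): 2.5 × 0.3, A = 0.75 in², y = 4.65 in, Ī = 0.005625 in⁴.
Bottom flange (beyond web): 2.5 × 0.3, A = 0.75 in², y = 0.15 in, Ī = 0.005625 in⁴.
Centroid: ȳ = ΣA·y / ΣA = 2.4 in.
Transfer each piece to the horizontal centroidal axis using Ī + A·d² with d = y − 2.4:
  web: d = 0 in → contributes +2.7648 in⁴
  top flange (beyond web): d = 2.25 in → contributes +3.8025 in⁴
  bottom flange (beyond web): d = -2.25 in → contributes +3.8025 in⁴
Total I = 10.3698 in⁴.

I_xx ≈ 10.37 in⁴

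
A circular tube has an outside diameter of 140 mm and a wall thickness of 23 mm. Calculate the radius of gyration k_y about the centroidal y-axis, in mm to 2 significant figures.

Split into non-overlapping primitives; take the origin at the lower-left of the bounding box.
Outer circle: ⌀140, A = 15 394 mm², x = 70 mm, Ī = 18 857 410 mm⁴.
Bore (subtracted): ⌀94, A = 6 940 mm², x = 70 mm, Ī = 3 832 492 mm⁴.
By symmetry the centroid is at mid-width, x̄ = 70 mm.
All pieces are centred on the centroidal y-axis, so I = ΣĪ (holes subtracted) = 15 024 917 mm⁴.
Radius of gyration: k = √(I/A) = √(15 024 917 / 8 454) = 42.16 mm.

k_y ≈ 42 mm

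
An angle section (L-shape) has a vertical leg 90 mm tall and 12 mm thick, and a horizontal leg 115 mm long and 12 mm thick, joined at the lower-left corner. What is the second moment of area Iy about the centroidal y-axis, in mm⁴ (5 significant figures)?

Iy ≈ 3.0113 × 10⁶ mm⁴

Break the section into simple shapes (no overlaps), measuring from the bottom-left corner of the bounding box.
Vertical leg: 12 × 90, A = 1 080 mm², x = 6 mm, Ī = 12 960 mm⁴.
Horizontal leg (remainder): 103 × 12, A = 1 236 mm², x = 63.5 mm, Ī = 1 092 727 mm⁴.
Centroid: x̄ = ΣA·x / ΣA = 36.68653 mm.
Transfer each piece to the centroidal y-axis using Ī + A·d² with d = x − 36.68653:
  vertical leg: d = -30.68653 mm → contributes +1 029 956 mm⁴
  horizontal leg (remainder): d = 26.81347 mm → contributes +1 981 364 mm⁴
Total I = 3 011 320 mm⁴.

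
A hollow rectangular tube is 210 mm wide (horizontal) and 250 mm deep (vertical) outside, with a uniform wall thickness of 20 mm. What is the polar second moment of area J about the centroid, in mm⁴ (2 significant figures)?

J ≈ 2.5 × 10⁸ mm⁴

Split into non-overlapping primitives; take the origin at the lower-left of the bounding box.
Outer rectangle: 210 × 250, A = 52 500 mm², y = 125 mm, Ī = 273 437 500 mm⁴.
Inner void (subtracted): 170 × 210, A = 35 700 mm², y = 125 mm, Ī = 131 197 500 mm⁴.
By symmetry the centroid is at mid-height, ȳ = 125 mm.
All pieces are centred on the centroidal x-axis, so I = ΣĪ (holes subtracted) = 142 240 000 mm⁴.
Repeating about the centroidal y-axis gives I_y = 106 960 000 mm⁴.
Polar second moment: J = I_x + I_y = 249 200 000 mm⁴.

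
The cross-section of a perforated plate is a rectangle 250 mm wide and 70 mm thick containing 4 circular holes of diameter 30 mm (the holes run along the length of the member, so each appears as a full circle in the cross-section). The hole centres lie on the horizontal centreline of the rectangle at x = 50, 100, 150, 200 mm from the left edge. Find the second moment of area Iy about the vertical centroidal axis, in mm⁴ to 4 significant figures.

Iy ≈ 8.215 × 10⁷ mm⁴

Decompose the section into non-overlapping parts with the origin at the bottom-left of its bounding rectangle.
Plate: 250 × 70, A = 17 500 mm², x = 125 mm, Ī = 91 145 833 mm⁴.
Hole 1 (subtracted): ⌀30, A = 706.858 mm², x = 50 mm, Ī = 39760.8 mm⁴.
Hole 2 (subtracted): ⌀30, A = 706.858 mm², x = 100 mm, Ī = 39760.8 mm⁴.
Hole 3 (subtracted): ⌀30, A = 706.858 mm², x = 150 mm, Ī = 39760.8 mm⁴.
Hole 4 (subtracted): ⌀30, A = 706.858 mm², x = 200 mm, Ī = 39760.8 mm⁴.
By symmetry the centroid is at mid-width, x̄ = 125 mm.
Transfer each piece to the vertical centroidal axis using Ī + A·d² with d = x − 125:
  plate: d = 0 mm → contributes +91 145 833 mm⁴
  hole 1: d = -75 mm → contributes −4 015 839 mm⁴
  hole 2: d = -25 mm → contributes −481 547 mm⁴
  hole 3: d = 25 mm → contributes −481 547 mm⁴
  hole 4: d = 75 mm → contributes −4 015 839 mm⁴
Total I = 82 151 061 mm⁴.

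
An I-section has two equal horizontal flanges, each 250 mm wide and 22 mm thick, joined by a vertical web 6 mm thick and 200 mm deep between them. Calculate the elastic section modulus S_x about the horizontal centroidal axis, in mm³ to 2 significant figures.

S_x ≈ 1.1 × 10⁶ mm³

Split into non-overlapping primitives; take the origin at the lower-left of the bounding box.
Bottom flange: 250 × 22, A = 5 500 mm², y = 11 mm, Ī = 221 833 mm⁴.
Web: 6 × 200, A = 1 200 mm², y = 122 mm, Ī = 4 000 000 mm⁴.
Top flange: 250 × 22, A = 5 500 mm², y = 233 mm, Ī = 221 833 mm⁴.
By symmetry the centroid is at mid-height, ȳ = 122 mm.
Transfer each piece to the horizontal centroidal axis using Ī + A·d² with d = y − 122:
  bottom flange: d = -111 mm → contributes +67 987 333 mm⁴
  web: d = 0 mm → contributes +4 000 000 mm⁴
  top flange: d = 111 mm → contributes +67 987 333 mm⁴
Total I = 139 974 667 mm⁴.
Extreme fibre distance c = 122 mm; S = I/c = 1 147 333 mm³.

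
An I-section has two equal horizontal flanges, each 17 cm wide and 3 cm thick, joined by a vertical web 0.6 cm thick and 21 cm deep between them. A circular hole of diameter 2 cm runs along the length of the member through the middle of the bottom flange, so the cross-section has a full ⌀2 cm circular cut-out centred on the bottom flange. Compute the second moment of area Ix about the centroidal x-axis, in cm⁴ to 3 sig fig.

Ix ≈ 1.48 × 10⁴ cm⁴

Decompose the section into non-overlapping parts with the origin at the bottom-left of its bounding rectangle.
Bottom flange: 17 × 3, A = 51 cm², y = 1.5 cm, Ī = 38.25 cm⁴.
Web: 0.6 × 21, A = 12.6 cm², y = 13.5 cm, Ī = 463.05 cm⁴.
Top flange: 17 × 3, A = 51 cm², y = 25.5 cm, Ī = 38.25 cm⁴.
Hole (subtracted): ⌀2, A = 3.1416 cm², y = 1.5 cm, Ī = 0.7854 cm⁴.
Centroid: ȳ = ΣA·y / ΣA = 13.838 cm.
Transfer each piece to the centroidal x-axis using Ī + A·d² with d = y − 13.838:
  bottom flange: d = -12.338 cm → contributes +7802.1 cm⁴
  web: d = -0.33823 cm → contributes +464.49 cm⁴
  top flange: d = 11.662 cm → contributes +6974.1 cm⁴
  hole: d = -12.338 cm → contributes −479.04 cm⁴
Total I = 14 762 cm⁴.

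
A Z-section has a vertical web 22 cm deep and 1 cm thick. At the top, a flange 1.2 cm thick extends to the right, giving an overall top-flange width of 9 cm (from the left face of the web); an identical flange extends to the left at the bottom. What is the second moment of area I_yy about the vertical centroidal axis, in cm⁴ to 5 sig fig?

I_yy ≈ 493.03 cm⁴

Split into non-overlapping primitives; take the origin at the lower-left of the bounding box.
Web: 1 × 22, A = 22 cm², x = 8.5 cm, Ī = 1.833333 cm⁴.
Top flange (beyond web): 8 × 1.2, A = 9.6 cm², x = 13 cm, Ī = 51.2 cm⁴.
Bottom flange (beyond web): 8 × 1.2, A = 9.6 cm², x = 4 cm, Ī = 51.2 cm⁴.
Centroid: x̄ = ΣA·x / ΣA = 8.5 cm.
Transfer each piece to the vertical centroidal axis using Ī + A·d² with d = x − 8.5:
  web: d = 0 cm → contributes +1.833333 cm⁴
  top flange (beyond web): d = 4.5 cm → contributes +245.6 cm⁴
  bottom flange (beyond web): d = -4.5 cm → contributes +245.6 cm⁴
Total I = 493.0333 cm⁴.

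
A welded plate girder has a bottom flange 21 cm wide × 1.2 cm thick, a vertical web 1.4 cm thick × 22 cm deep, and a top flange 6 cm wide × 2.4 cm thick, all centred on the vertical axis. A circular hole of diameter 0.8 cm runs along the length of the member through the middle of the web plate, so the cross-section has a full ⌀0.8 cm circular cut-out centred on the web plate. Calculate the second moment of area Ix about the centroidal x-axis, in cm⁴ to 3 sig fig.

Break the section into simple shapes (no overlaps), measuring from the bottom-left corner of the bounding box.
Bottom plate: 21 × 1.2, A = 25.2 cm², y = 0.6 cm, Ī = 3.024 cm⁴.
Web plate: 1.4 × 22, A = 30.8 cm², y = 12.2 cm, Ī = 1242.3 cm⁴.
Top plate: 6 × 2.4, A = 14.4 cm², y = 24.4 cm, Ī = 6.912 cm⁴.
Hole (subtracted): ⌀0.8, A = 0.50265 cm², y = 12.2 cm, Ī = 0.020106 cm⁴.
Centroid: ȳ = ΣA·y / ΣA = 10.531 cm.
Transfer each piece to the centroidal x-axis using Ī + A·d² with d = y − 10.531:
  bottom plate: d = -9.9313 cm → contributes +2488.5 cm⁴
  web plate: d = 1.6687 cm → contributes +1 328 cm⁴
  top plate: d = 13.869 cm → contributes +2776.6 cm⁴
  hole: d = 1.6687 cm → contributes −1.4198 cm⁴
Total I = 6591.7 cm⁴.

Ix ≈ 6590 cm⁴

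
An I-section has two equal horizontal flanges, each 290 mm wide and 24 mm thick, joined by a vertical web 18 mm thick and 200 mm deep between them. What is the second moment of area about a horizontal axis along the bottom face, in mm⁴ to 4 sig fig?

I_base ≈ 4.567 × 10⁸ mm⁴

Decompose the section into non-overlapping parts with the origin at the bottom-left of its bounding rectangle.
Bottom flange: 290 × 24, A = 6 960 mm², y = 12 mm, Ī = 334 080 mm⁴.
Web: 18 × 200, A = 3 600 mm², y = 124 mm, Ī = 12 000 000 mm⁴.
Top flange: 290 × 24, A = 6 960 mm², y = 236 mm, Ī = 334 080 mm⁴.
Transfer each piece to a horizontal axis along the bottom face using Ī + A·d² with d = y − 0:
  bottom flange: d = 12 mm → contributes +1 336 320 mm⁴
  web: d = 124 mm → contributes +67 353 600 mm⁴
  top flange: d = 236 mm → contributes +387 978 240 mm⁴
Total I = 456 668 160 mm⁴.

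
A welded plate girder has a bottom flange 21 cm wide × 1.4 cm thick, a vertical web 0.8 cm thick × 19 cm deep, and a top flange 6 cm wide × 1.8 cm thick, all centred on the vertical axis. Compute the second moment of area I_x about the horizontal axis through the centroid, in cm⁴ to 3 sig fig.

Decompose the section into non-overlapping parts with the origin at the bottom-left of its bounding rectangle.
Bottom plate: 21 × 1.4, A = 29.4 cm², y = 0.7 cm, Ī = 4.802 cm⁴.
Web plate: 0.8 × 19, A = 15.2 cm², y = 10.9 cm, Ī = 457.27 cm⁴.
Top plate: 6 × 1.8, A = 10.8 cm², y = 21.3 cm, Ī = 2.916 cm⁴.
Centroid: ȳ = ΣA·y / ΣA = 7.5144 cm.
Transfer each piece to the horizontal axis through the centroid using Ī + A·d² with d = y − 7.5144:
  bottom plate: d = -6.8144 cm → contributes +1 370 cm⁴
  web plate: d = 3.3856 cm → contributes +631.49 cm⁴
  top plate: d = 13.786 cm → contributes +2055.4 cm⁴
Total I = 4056.9 cm⁴.

I_x ≈ 4060 cm⁴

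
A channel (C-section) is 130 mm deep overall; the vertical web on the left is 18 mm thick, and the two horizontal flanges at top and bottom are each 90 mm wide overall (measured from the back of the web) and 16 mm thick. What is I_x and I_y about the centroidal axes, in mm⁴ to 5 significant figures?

I_x ≈ 1.0830 × 10⁷ mm⁴, I_y ≈ 3.4094 × 10⁶ mm⁴

Split into non-overlapping primitives; take the origin at the lower-left of the bounding box.
Web: 18 × 130, A = 2 340 mm², y = 65 mm, Ī = 3 295 500 mm⁴.
Top flange (beyond web): 72 × 16, A = 1 152 mm², y = 122 mm, Ī = 24 576 mm⁴.
Bottom flange (beyond web): 72 × 16, A = 1 152 mm², y = 8 mm, Ī = 24 576 mm⁴.
By symmetry the centroid is at mid-height, ȳ = 65 mm.
Transfer each piece to the centroidal x-axis using Ī + A·d² with d = y − 65:
  web: d = 0 mm → contributes +3 295 500 mm⁴
  top flange (beyond web): d = 57 mm → contributes +3 767 424 mm⁴
  bottom flange (beyond web): d = -57 mm → contributes +3 767 424 mm⁴
Total I = 10 830 348 mm⁴.
For the y-axis: x̄ = 31.32558 mm.
Repeating about the centroidal y-axis gives I_y = 3 409 392 mm⁴.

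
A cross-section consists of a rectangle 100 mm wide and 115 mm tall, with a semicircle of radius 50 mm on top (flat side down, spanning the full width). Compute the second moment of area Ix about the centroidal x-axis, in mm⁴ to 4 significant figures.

Ix ≈ 3.150 × 10⁷ mm⁴

Treat the section as a set of non-overlapping primitives; coordinates are from the bounding-box lower-left.
Rectangular body: 100 × 115, A = 11 500 mm², y = 57.5 mm, Ī = 12 673 958 mm⁴.
Semicircular cap: semicircle r = 50, A = 3926.99 mm², y = 136.221 mm, Ī = 685 981 mm⁴.
Centroid: ȳ = ΣA·y / ΣA = 77.5386 mm.
Transfer each piece to the centroidal x-axis using Ī + A·d² with d = y − 77.5386:
  rectangular body: d = -20.0386 mm → contributes +17 291 732 mm⁴
  semicircular cap: d = 58.6821 mm → contributes +14 208 904 mm⁴
Total I = 31 500 635 mm⁴.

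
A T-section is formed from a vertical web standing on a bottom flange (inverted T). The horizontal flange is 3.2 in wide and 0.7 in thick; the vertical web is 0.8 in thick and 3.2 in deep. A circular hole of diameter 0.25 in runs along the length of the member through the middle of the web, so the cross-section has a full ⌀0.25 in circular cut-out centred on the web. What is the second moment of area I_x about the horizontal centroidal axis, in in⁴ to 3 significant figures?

Treat the section as a set of non-overlapping primitives; coordinates are from the bounding-box lower-left.
Flange: 3.2 × 0.7, A = 2.24 in², y = 0.35 in, Ī = 0.091467 in⁴.
Web: 0.8 × 3.2, A = 2.56 in², y = 2.3 in, Ī = 2.1845 in⁴.
Hole (subtracted): ⌀0.25, A = 0.049087 in², y = 2.3 in, Ī = 0.00019175 in⁴.
Centroid: ȳ = ΣA·y / ΣA = 1.3806 in.
Transfer each piece to the horizontal centroidal axis using Ī + A·d² with d = y − 1.3806:
  flange: d = -1.0306 in → contributes +2.4706 in⁴
  web: d = 0.9194 in → contributes +4.3485 in⁴
  hole: d = 0.9194 in → contributes −0.041685 in⁴
Total I = 6.7775 in⁴.

I_x ≈ 6.78 in⁴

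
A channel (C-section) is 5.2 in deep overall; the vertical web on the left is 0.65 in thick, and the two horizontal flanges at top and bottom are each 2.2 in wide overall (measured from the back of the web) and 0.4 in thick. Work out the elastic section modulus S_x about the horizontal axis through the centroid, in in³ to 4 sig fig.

S_x ≈ 5.683 in³

Treat the section as a set of non-overlapping primitives; coordinates are from the bounding-box lower-left.
Web: 0.65 × 5.2, A = 3.38 in², y = 2.6 in, Ī = 7.61627 in⁴.
Top flange (beyond web): 1.55 × 0.4, A = 0.62 in², y = 5 in, Ī = 0.00826667 in⁴.
Bottom flange (beyond web): 1.55 × 0.4, A = 0.62 in², y = 0.2 in, Ī = 0.00826667 in⁴.
By symmetry the centroid is at mid-height, ȳ = 2.6 in.
Transfer each piece to the horizontal axis through the centroid using Ī + A·d² with d = y − 2.6:
  web: d = 0 in → contributes +7.61627 in⁴
  top flange (beyond web): d = 2.4 in → contributes +3.57947 in⁴
  bottom flange (beyond web): d = -2.4 in → contributes +3.57947 in⁴
Total I = 14.7752 in⁴.
Extreme fibre distance c = 2.6 in; S = I/c = 5.68277 in³.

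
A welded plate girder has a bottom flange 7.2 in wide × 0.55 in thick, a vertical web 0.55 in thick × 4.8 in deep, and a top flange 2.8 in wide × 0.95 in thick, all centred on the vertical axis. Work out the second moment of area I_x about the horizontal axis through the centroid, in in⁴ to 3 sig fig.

I_x ≈ 54.8 in⁴

Decompose the section into non-overlapping parts with the origin at the bottom-left of its bounding rectangle.
Bottom plate: 7.2 × 0.55, A = 3.96 in², y = 0.275 in, Ī = 0.099825 in⁴.
Web plate: 0.55 × 4.8, A = 2.64 in², y = 2.95 in, Ī = 5.0688 in⁴.
Top plate: 2.8 × 0.95, A = 2.66 in², y = 5.825 in, Ī = 0.20005 in⁴.
Centroid: ȳ = ΣA·y / ΣA = 2.6319 in.
Transfer each piece to the horizontal axis through the centroid using Ī + A·d² with d = y − 2.6319:
  bottom plate: d = -2.3569 in → contributes +22.098 in⁴
  web plate: d = 0.31809 in → contributes +5.3359 in⁴
  top plate: d = 3.1931 in → contributes +27.321 in⁴
Total I = 54.755 in⁴.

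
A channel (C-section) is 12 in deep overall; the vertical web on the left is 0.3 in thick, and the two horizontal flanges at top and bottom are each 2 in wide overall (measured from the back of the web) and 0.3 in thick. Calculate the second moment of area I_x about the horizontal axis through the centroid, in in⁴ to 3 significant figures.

Break the section into simple shapes (no overlaps), measuring from the bottom-left corner of the bounding box.
Web: 0.3 × 12, A = 3.6 in², y = 6 in, Ī = 43.2 in⁴.
Top flange (beyond web): 1.7 × 0.3, A = 0.51 in², y = 11.85 in, Ī = 0.003825 in⁴.
Bottom flange (beyond web): 1.7 × 0.3, A = 0.51 in², y = 0.15 in, Ī = 0.003825 in⁴.
By symmetry the centroid is at mid-height, ȳ = 6 in.
Transfer each piece to the horizontal axis through the centroid using Ī + A·d² with d = y − 6:
  web: d = 0 in → contributes +43.2 in⁴
  top flange (beyond web): d = 5.85 in → contributes +17.457 in⁴
  bottom flange (beyond web): d = -5.85 in → contributes +17.457 in⁴
Total I = 78.115 in⁴.

I_x ≈ 78.1 in⁴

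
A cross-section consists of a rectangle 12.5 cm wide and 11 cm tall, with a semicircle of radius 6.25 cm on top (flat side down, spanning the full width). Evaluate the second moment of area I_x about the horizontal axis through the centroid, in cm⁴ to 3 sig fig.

I_x ≈ 4370 cm⁴

Split into non-overlapping primitives; take the origin at the lower-left of the bounding box.
Rectangular body: 12.5 × 11, A = 137.5 cm², y = 5.5 cm, Ī = 1386.5 cm⁴.
Semicircular cap: semicircle r = 6.25, A = 61.359 cm², y = 13.653 cm, Ī = 167.48 cm⁴.
Centroid: ȳ = ΣA·y / ΣA = 8.0155 cm.
Transfer each piece to the horizontal axis through the centroid using Ī + A·d² with d = y − 8.0155:
  rectangular body: d = -2.5155 cm → contributes +2256.5 cm⁴
  semicircular cap: d = 5.6371 cm → contributes +2117.2 cm⁴
Total I = 4373.8 cm⁴.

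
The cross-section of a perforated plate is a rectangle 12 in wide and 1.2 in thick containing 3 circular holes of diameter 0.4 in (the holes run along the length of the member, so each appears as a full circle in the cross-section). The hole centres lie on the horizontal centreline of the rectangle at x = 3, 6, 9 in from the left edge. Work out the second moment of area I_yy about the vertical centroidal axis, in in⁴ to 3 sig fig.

Decompose the section into non-overlapping parts with the origin at the bottom-left of its bounding rectangle.
Plate: 12 × 1.2, A = 14.4 in², x = 6 in, Ī = 172.8 in⁴.
Hole 1 (subtracted): ⌀0.4, A = 0.12566 in², x = 3 in, Ī = 0.0012566 in⁴.
Hole 2 (subtracted): ⌀0.4, A = 0.12566 in², x = 6 in, Ī = 0.0012566 in⁴.
Hole 3 (subtracted): ⌀0.4, A = 0.12566 in², x = 9 in, Ī = 0.0012566 in⁴.
By symmetry the centroid is at mid-width, x̄ = 6 in.
Transfer each piece to the vertical centroidal axis using Ī + A·d² with d = x − 6:
  plate: d = 0 in → contributes +172.8 in⁴
  hole 1: d = -3 in → contributes −1.1322 in⁴
  hole 2: d = 0 in → contributes −0.0012566 in⁴
  hole 3: d = 3 in → contributes −1.1322 in⁴
Total I = 170.53 in⁴.

I_yy ≈ 171 in⁴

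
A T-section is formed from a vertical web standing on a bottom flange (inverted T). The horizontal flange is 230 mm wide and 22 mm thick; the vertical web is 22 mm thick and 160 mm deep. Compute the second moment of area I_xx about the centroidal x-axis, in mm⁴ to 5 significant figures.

Treat the section as a set of non-overlapping primitives; coordinates are from the bounding-box lower-left.
Flange: 230 × 22, A = 5 060 mm², y = 11 mm, Ī = 204086.7 mm⁴.
Web: 22 × 160, A = 3 520 mm², y = 102 mm, Ī = 7 509 333 mm⁴.
Centroid: ȳ = ΣA·y / ΣA = 48.33333 mm.
Transfer each piece to the centroidal x-axis using Ī + A·d² with d = y − 48.33333:
  flange: d = -37.33333 mm → contributes +7 256 602 mm⁴
  web: d = 53.66667 mm → contributes +17 647 324 mm⁴
Total I = 24 903 927 mm⁴.

I_xx ≈ 2.4904 × 10⁷ mm⁴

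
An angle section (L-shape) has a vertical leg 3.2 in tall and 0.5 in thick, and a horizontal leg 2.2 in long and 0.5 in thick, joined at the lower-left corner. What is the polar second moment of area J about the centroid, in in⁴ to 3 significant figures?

Treat the section as a set of non-overlapping primitives; coordinates are from the bounding-box lower-left.
Vertical leg: 0.5 × 3.2, A = 1.6 in², y = 1.6 in, Ī = 1.3653 in⁴.
Horizontal leg (remainder): 1.7 × 0.5, A = 0.85 in², y = 0.25 in, Ī = 0.017708 in⁴.
Centroid: ȳ = ΣA·y / ΣA = 1.1316 in.
Transfer each piece to the centroidal x-axis using Ī + A·d² with d = y − 1.1316:
  vertical leg: d = 0.46837 in → contributes +1.7163 in⁴
  horizontal leg (remainder): d = -0.88163 in → contributes +0.67839 in⁴
Total I = 2.3947 in⁴.
For the y-axis: x̄ = 0.63163 in.
Repeating about the centroidal y-axis gives I_y = 0.90972 in⁴.
Polar second moment: J = I_x + I_y = 3.3044 in⁴.

J ≈ 3.30 in⁴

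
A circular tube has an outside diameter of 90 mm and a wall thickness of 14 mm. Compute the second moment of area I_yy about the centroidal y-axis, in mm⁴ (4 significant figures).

Decompose the section into non-overlapping parts with the origin at the bottom-left of its bounding rectangle.
Outer circle: ⌀90, A = 6361.73 mm², x = 45 mm, Ī = 3 220 623 mm⁴.
Bore (subtracted): ⌀62, A = 3019.07 mm², x = 45 mm, Ī = 725 332 mm⁴.
By symmetry the centroid is at mid-width, x̄ = 45 mm.
All pieces are centred on the centroidal y-axis, so I = ΣĪ (holes subtracted) = 2 495 292 mm⁴.

I_yy ≈ 2.495 × 10⁶ mm⁴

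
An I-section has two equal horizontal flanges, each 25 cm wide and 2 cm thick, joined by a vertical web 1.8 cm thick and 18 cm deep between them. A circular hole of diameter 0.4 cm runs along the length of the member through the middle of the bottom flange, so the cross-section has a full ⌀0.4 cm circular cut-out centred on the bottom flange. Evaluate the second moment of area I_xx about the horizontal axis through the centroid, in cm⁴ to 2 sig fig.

I_xx ≈ 1.1 × 10⁴ cm⁴

Treat the section as a set of non-overlapping primitives; coordinates are from the bounding-box lower-left.
Bottom flange: 25 × 2, A = 50 cm², y = 1 cm, Ī = 16.67 cm⁴.
Web: 1.8 × 18, A = 32.4 cm², y = 11 cm, Ī = 874.8 cm⁴.
Top flange: 25 × 2, A = 50 cm², y = 21 cm, Ī = 16.67 cm⁴.
Hole (subtracted): ⌀0.4, A = 0.1257 cm², y = 1 cm, Ī = 0.001257 cm⁴.
Centroid: ȳ = ΣA·y / ΣA = 11.01 cm.
Transfer each piece to the horizontal axis through the centroid using Ī + A·d² with d = y − 11.01:
  bottom flange: d = -10.01 cm → contributes +5 026 cm⁴
  web: d = -0.0095 cm → contributes +874.8 cm⁴
  top flange: d = 9.99 cm → contributes +5 007 cm⁴
  hole: d = -10.01 cm → contributes −12.59 cm⁴
Total I = 10 896 cm⁴.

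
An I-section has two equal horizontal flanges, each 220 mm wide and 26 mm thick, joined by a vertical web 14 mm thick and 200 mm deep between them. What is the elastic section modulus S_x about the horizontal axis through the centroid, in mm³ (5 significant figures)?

Split into non-overlapping primitives; take the origin at the lower-left of the bounding box.
Bottom flange: 220 × 26, A = 5 720 mm², y = 13 mm, Ī = 322226.7 mm⁴.
Web: 14 × 200, A = 2 800 mm², y = 126 mm, Ī = 9 333 333 mm⁴.
Top flange: 220 × 26, A = 5 720 mm², y = 239 mm, Ī = 322226.7 mm⁴.
By symmetry the centroid is at mid-height, ȳ = 126 mm.
Transfer each piece to the horizontal axis through the centroid using Ī + A·d² with d = y − 126:
  bottom flange: d = -113 mm → contributes +73 360 907 mm⁴
  web: d = 0 mm → contributes +9 333 333 mm⁴
  top flange: d = 113 mm → contributes +73 360 907 mm⁴
Total I = 156 055 147 mm⁴.
Extreme fibre distance c = 126 mm; S = I/c = 1 238 533 mm³.

S_x ≈ 1.2385 × 10⁶ mm³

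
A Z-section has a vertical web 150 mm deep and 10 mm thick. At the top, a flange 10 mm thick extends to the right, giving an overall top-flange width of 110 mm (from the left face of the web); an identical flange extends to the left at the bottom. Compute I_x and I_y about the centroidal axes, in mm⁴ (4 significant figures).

Split into non-overlapping primitives; take the origin at the lower-left of the bounding box.
Web: 10 × 150, A = 1 500 mm², y = 75 mm, Ī = 2 812 500 mm⁴.
Top flange (beyond web): 100 × 10, A = 1 000 mm², y = 145 mm, Ī = 8333.33 mm⁴.
Bottom flange (beyond web): 100 × 10, A = 1 000 mm², y = 5 mm, Ī = 8333.33 mm⁴.
Centroid: ȳ = ΣA·y / ΣA = 75 mm.
Transfer each piece to the centroidal x-axis using Ī + A·d² with d = y − 75:
  web: d = 0 mm → contributes +2 812 500 mm⁴
  top flange (beyond web): d = 70 mm → contributes +4 908 333 mm⁴
  bottom flange (beyond web): d = -70 mm → contributes +4 908 333 mm⁴
Total I = 12 629 167 mm⁴.
For the y-axis: x̄ = 105 mm.
Repeating about the centroidal y-axis gives I_y = 7 729 167 mm⁴.

I_x ≈ 1.263 × 10⁷ mm⁴, I_y ≈ 7.729 × 10⁶ mm⁴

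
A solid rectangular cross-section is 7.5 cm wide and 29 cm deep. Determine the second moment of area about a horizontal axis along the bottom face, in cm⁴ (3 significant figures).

The section: 7.5 × 29, A = 217.5 cm², y = 14.5 cm, Ī = 15 243 cm⁴.
Transfer it to the bottom edge using Ī + A·d² with d = y − 0:
  the section: d = 14.5 cm → contributes +60 973 cm⁴
Total I = 60 973 cm⁴.

I_base ≈ 6.10 × 10⁴ cm⁴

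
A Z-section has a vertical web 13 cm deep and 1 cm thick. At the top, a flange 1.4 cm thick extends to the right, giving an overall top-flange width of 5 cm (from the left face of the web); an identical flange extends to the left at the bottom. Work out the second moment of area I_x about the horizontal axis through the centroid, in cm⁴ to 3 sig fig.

Break the section into simple shapes (no overlaps), measuring from the bottom-left corner of the bounding box.
Web: 1 × 13, A = 13 cm², y = 6.5 cm, Ī = 183.08 cm⁴.
Top flange (beyond web): 4 × 1.4, A = 5.6 cm², y = 12.3 cm, Ī = 0.91467 cm⁴.
Bottom flange (beyond web): 4 × 1.4, A = 5.6 cm², y = 0.7 cm, Ī = 0.91467 cm⁴.
Centroid: ȳ = ΣA·y / ΣA = 6.5 cm.
Transfer each piece to the horizontal axis through the centroid using Ī + A·d² with d = y − 6.5:
  web: d = 0 cm → contributes +183.08 cm⁴
  top flange (beyond web): d = 5.8 cm → contributes +189.3 cm⁴
  bottom flange (beyond web): d = -5.8 cm → contributes +189.3 cm⁴
Total I = 561.68 cm⁴.

I_x ≈ 562 cm⁴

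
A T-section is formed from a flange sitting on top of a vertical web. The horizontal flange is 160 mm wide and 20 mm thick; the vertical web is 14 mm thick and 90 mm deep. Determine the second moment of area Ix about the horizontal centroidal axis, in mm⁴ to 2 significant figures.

Decompose the section into non-overlapping parts with the origin at the bottom-left of its bounding rectangle.
Flange: 160 × 20, A = 3 200 mm², y = 100 mm, Ī = 106 667 mm⁴.
Web: 14 × 90, A = 1 260 mm², y = 45 mm, Ī = 850 500 mm⁴.
Centroid: ȳ = ΣA·y / ΣA = 84.46 mm.
Transfer each piece to the horizontal centroidal axis using Ī + A·d² with d = y − 84.46:
  flange: d = 15.54 mm → contributes +879 252 mm⁴
  web: d = -39.46 mm → contributes +2 812 623 mm⁴
Total I = 3 691 875 mm⁴.

Ix ≈ 3.7 × 10⁶ mm⁴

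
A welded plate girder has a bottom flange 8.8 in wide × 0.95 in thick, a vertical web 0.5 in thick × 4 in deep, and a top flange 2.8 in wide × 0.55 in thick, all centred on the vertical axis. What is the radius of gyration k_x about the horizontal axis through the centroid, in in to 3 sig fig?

Break the section into simple shapes (no overlaps), measuring from the bottom-left corner of the bounding box.
Bottom plate: 8.8 × 0.95, A = 8.36 in², y = 0.475 in, Ī = 0.62874 in⁴.
Web plate: 0.5 × 4, A = 2 in², y = 2.95 in, Ī = 2.6667 in⁴.
Top plate: 2.8 × 0.55, A = 1.54 in², y = 5.225 in, Ī = 0.038821 in⁴.
Centroid: ȳ = ΣA·y / ΣA = 1.5057 in.
Transfer each piece to the horizontal axis through the centroid using Ī + A·d² with d = y − 1.5057:
  bottom plate: d = -1.0307 in → contributes +9.5094 in⁴
  web plate: d = 1.4443 in → contributes +6.8388 in⁴
  top plate: d = 3.7193 in → contributes +21.342 in⁴
Total I = 37.691 in⁴.
Radius of gyration: k = √(I/A) = √(37.691 / 11.9) = 1.7797 in.

k_x ≈ 1.78 in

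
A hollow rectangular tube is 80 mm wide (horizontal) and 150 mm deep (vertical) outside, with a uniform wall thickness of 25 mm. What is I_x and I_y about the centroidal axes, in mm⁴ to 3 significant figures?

Break the section into simple shapes (no overlaps), measuring from the bottom-left corner of the bounding box.
Outer rectangle: 80 × 150, A = 12 000 mm², y = 75 mm, Ī = 22 500 000 mm⁴.
Inner void (subtracted): 30 × 100, A = 3 000 mm², y = 75 mm, Ī = 2 500 000 mm⁴.
By symmetry the centroid is at mid-height, ȳ = 75 mm.
All pieces are centred on the centroidal x-axis, so I = ΣĪ (holes subtracted) = 20 000 000 mm⁴.
Repeating about the centroidal y-axis gives I_y = 6 175 000 mm⁴.

I_x ≈ 2.00 × 10⁷ mm⁴, I_y ≈ 6.18 × 10⁶ mm⁴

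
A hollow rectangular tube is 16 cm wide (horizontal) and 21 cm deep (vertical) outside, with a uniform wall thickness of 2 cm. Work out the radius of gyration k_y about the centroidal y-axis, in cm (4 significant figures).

Break the section into simple shapes (no overlaps), measuring from the bottom-left corner of the bounding box.
Outer rectangle: 16 × 21, A = 336 cm², x = 8 cm, Ī = 7 168 cm⁴.
Inner void (subtracted): 12 × 17, A = 204 cm², x = 8 cm, Ī = 2 448 cm⁴.
By symmetry the centroid is at mid-width, x̄ = 8 cm.
All pieces are centred on the centroidal y-axis, so I = ΣĪ (holes subtracted) = 4 720 cm⁴.
Radius of gyration: k = √(I/A) = √(4 720 / 132) = 5.97976 cm.

k_y ≈ 5.980 cm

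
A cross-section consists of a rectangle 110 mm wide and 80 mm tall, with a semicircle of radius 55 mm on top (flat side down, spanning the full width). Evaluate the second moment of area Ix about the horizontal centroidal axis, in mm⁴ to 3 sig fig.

Ix ≈ 1.81 × 10⁷ mm⁴

Split into non-overlapping primitives; take the origin at the lower-left of the bounding box.
Rectangular body: 110 × 80, A = 8 800 mm², y = 40 mm, Ī = 4 693 333 mm⁴.
Semicircular cap: semicircle r = 55, A = 4751.7 mm², y = 103.34 mm, Ī = 1 004 345 mm⁴.
Centroid: ȳ = ΣA·y / ΣA = 62.21 mm.
Transfer each piece to the horizontal centroidal axis using Ī + A·d² with d = y − 62.21:
  rectangular body: d = -22.21 mm → contributes +9 034 253 mm⁴
  semicircular cap: d = 41.133 mm → contributes +9 043 662 mm⁴
Total I = 18 077 915 mm⁴.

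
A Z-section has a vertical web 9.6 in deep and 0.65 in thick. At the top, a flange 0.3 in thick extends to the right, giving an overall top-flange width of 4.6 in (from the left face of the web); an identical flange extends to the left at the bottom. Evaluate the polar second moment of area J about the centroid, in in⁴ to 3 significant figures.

Decompose the section into non-overlapping parts with the origin at the bottom-left of its bounding rectangle.
Web: 0.65 × 9.6, A = 6.24 in², y = 4.8 in, Ī = 47.923 in⁴.
Top flange (beyond web): 3.95 × 0.3, A = 1.185 in², y = 9.45 in, Ī = 0.0088875 in⁴.
Bottom flange (beyond web): 3.95 × 0.3, A = 1.185 in², y = 0.15 in, Ī = 0.0088875 in⁴.
Centroid: ȳ = ΣA·y / ΣA = 4.8 in.
Transfer each piece to the centroidal x-axis using Ī + A·d² with d = y − 4.8:
  web: d = 0 in → contributes +47.923 in⁴
  top flange (beyond web): d = 4.65 in → contributes +25.632 in⁴
  bottom flange (beyond web): d = -4.65 in → contributes +25.632 in⁴
Total I = 99.186 in⁴.
For the y-axis: x̄ = 4.275 in.
Repeating about the centroidal y-axis gives I_y = 15.838 in⁴.
Polar second moment: J = I_x + I_y = 115.02 in⁴.

J ≈ 115 in⁴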